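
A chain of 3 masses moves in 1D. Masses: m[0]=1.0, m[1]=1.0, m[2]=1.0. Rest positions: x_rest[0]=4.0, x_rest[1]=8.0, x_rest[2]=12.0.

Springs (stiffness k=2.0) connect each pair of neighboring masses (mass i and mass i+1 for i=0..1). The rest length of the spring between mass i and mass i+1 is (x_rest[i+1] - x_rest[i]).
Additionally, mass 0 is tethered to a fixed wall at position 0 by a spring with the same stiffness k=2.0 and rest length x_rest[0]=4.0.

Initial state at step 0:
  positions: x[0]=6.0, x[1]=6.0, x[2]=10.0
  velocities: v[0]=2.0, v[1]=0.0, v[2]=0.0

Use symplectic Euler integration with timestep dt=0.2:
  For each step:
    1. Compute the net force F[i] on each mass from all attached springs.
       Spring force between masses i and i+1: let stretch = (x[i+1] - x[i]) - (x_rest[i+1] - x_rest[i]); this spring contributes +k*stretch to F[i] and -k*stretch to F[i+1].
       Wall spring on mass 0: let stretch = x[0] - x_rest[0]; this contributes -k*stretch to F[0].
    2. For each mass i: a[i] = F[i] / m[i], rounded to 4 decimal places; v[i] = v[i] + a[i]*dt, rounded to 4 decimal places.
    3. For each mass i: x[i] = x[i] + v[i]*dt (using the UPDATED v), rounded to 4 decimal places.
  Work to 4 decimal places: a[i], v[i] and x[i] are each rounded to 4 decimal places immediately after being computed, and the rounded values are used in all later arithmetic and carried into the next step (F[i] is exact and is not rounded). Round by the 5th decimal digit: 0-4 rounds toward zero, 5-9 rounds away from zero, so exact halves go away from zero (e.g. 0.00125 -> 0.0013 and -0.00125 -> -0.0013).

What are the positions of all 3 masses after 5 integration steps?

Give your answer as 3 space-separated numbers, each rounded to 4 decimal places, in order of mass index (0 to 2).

Step 0: x=[6.0000 6.0000 10.0000] v=[2.0000 0.0000 0.0000]
Step 1: x=[5.9200 6.3200 10.0000] v=[-0.4000 1.6000 0.0000]
Step 2: x=[5.3984 6.9024 10.0256] v=[-2.6080 2.9120 0.1280]
Step 3: x=[4.5652 7.6143 10.1213] v=[-4.1658 3.5597 0.4787]
Step 4: x=[3.6108 8.2829 10.3365] v=[-4.7722 3.3429 1.0759]
Step 5: x=[2.7413 8.7420 10.7074] v=[-4.3477 2.2955 1.8545]

Answer: 2.7413 8.7420 10.7074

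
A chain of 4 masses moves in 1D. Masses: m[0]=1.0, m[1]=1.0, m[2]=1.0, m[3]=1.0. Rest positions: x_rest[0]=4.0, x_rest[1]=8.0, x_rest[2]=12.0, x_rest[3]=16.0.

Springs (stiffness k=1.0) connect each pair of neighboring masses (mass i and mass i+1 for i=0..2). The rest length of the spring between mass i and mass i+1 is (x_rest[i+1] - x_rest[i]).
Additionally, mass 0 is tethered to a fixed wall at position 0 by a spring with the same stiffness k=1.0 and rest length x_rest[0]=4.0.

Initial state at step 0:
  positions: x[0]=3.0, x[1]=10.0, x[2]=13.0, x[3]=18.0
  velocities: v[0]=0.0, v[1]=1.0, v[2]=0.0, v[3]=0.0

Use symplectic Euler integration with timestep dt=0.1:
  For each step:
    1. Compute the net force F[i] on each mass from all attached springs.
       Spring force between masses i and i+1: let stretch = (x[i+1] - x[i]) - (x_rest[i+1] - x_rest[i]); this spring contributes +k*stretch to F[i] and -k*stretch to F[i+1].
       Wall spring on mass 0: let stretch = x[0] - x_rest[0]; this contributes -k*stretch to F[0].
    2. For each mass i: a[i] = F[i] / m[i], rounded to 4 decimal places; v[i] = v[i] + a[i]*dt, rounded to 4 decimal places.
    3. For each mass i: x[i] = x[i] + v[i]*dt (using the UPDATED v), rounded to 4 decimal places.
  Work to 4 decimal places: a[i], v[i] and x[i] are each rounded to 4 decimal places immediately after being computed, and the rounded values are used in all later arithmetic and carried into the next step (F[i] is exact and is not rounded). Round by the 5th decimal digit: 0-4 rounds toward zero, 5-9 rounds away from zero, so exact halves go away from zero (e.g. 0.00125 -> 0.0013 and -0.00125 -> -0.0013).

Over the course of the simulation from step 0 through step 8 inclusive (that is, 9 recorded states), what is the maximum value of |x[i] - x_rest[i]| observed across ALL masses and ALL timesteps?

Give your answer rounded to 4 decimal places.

Step 0: x=[3.0000 10.0000 13.0000 18.0000] v=[0.0000 1.0000 0.0000 0.0000]
Step 1: x=[3.0400 10.0600 13.0200 17.9900] v=[0.4000 0.6000 0.2000 -0.1000]
Step 2: x=[3.1198 10.0794 13.0601 17.9703] v=[0.7980 0.1940 0.4010 -0.1970]
Step 3: x=[3.2380 10.0590 13.1195 17.9415] v=[1.1820 -0.2039 0.5940 -0.2880]
Step 4: x=[3.3920 10.0010 13.1965 17.9045] v=[1.5403 -0.5800 0.7702 -0.3702]
Step 5: x=[3.5782 9.9089 13.2887 17.8604] v=[1.8620 -0.9214 0.9215 -0.4410]
Step 6: x=[3.7919 9.7873 13.3928 17.8106] v=[2.1373 -1.2165 1.0407 -0.4982]
Step 7: x=[4.0277 9.6418 13.5050 17.7566] v=[2.3577 -1.4555 1.1219 -0.5400]
Step 8: x=[4.2793 9.4787 13.6211 17.7001] v=[2.5163 -1.6306 1.1607 -0.5652]
Max displacement = 2.0794

Answer: 2.0794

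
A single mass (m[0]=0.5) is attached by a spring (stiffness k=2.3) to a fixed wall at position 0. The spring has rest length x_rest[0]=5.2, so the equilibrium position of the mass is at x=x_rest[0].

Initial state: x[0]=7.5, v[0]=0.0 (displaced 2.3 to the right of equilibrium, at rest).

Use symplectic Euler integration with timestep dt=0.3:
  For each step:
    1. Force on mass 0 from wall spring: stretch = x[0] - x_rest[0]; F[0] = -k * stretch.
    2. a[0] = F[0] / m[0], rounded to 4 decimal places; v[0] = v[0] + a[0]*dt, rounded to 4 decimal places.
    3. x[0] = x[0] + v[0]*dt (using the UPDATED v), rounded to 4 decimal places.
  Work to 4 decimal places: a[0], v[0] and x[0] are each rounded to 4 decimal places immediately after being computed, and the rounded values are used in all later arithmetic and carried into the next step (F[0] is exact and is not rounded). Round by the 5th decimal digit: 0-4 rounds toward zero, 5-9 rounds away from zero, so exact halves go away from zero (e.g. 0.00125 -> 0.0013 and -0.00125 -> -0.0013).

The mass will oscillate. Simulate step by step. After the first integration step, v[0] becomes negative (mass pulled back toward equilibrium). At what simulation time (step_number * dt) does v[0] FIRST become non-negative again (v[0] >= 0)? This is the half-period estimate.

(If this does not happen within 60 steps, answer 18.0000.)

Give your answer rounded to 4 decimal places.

Step 0: x=[7.5000] v=[0.0000]
Step 1: x=[6.5478] v=[-3.1740]
Step 2: x=[5.0376] v=[-5.0340]
Step 3: x=[3.5946] v=[-4.8099]
Step 4: x=[2.8163] v=[-2.5945]
Step 5: x=[3.0248] v=[0.6950]
First v>=0 after going negative at step 5, time=1.5000

Answer: 1.5000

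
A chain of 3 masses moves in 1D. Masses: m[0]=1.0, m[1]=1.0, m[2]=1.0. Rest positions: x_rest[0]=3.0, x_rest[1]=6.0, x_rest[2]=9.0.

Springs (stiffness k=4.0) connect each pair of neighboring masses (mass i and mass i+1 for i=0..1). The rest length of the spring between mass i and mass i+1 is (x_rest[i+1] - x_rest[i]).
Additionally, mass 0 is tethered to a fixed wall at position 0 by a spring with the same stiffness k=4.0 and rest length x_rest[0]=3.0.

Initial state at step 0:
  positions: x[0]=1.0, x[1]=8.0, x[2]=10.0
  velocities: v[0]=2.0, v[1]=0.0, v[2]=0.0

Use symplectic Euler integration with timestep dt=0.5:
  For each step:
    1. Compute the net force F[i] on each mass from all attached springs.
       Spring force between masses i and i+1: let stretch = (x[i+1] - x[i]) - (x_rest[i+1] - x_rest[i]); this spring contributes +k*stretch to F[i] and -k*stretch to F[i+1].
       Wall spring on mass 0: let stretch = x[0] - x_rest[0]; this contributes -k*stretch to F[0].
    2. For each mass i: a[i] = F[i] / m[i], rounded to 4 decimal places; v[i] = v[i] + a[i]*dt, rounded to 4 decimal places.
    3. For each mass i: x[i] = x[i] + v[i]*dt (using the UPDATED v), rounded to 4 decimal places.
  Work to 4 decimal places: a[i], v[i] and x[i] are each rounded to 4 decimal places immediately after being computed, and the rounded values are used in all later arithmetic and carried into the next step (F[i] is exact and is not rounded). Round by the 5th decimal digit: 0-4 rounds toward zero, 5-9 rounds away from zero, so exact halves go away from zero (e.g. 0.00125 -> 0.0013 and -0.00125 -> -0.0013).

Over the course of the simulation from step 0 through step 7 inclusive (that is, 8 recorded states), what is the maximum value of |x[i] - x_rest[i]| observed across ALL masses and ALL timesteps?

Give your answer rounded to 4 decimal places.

Step 0: x=[1.0000 8.0000 10.0000] v=[2.0000 0.0000 0.0000]
Step 1: x=[8.0000 3.0000 11.0000] v=[14.0000 -10.0000 2.0000]
Step 2: x=[2.0000 11.0000 7.0000] v=[-12.0000 16.0000 -8.0000]
Step 3: x=[3.0000 6.0000 10.0000] v=[2.0000 -10.0000 6.0000]
Step 4: x=[4.0000 2.0000 12.0000] v=[2.0000 -8.0000 4.0000]
Step 5: x=[-1.0000 10.0000 7.0000] v=[-10.0000 16.0000 -10.0000]
Step 6: x=[6.0000 4.0000 8.0000] v=[14.0000 -12.0000 2.0000]
Step 7: x=[5.0000 4.0000 8.0000] v=[-2.0000 0.0000 0.0000]
Max displacement = 5.0000

Answer: 5.0000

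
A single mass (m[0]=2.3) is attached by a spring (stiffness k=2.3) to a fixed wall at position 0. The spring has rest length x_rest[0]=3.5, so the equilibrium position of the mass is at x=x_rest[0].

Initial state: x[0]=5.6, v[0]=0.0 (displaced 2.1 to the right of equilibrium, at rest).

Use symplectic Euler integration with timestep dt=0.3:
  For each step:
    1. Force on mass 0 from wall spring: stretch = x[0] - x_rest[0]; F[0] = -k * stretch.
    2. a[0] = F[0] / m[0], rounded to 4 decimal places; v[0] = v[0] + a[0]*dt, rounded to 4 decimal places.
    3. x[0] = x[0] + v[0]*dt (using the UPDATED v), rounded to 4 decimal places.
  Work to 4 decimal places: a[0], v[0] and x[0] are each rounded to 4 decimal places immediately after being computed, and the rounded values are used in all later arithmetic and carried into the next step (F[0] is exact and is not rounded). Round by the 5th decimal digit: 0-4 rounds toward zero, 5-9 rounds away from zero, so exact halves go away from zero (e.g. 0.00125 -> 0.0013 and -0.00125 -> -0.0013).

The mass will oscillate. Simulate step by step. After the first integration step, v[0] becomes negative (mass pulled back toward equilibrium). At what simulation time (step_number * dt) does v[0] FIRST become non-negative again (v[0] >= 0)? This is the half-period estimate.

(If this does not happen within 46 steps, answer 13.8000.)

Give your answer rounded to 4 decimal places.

Step 0: x=[5.6000] v=[0.0000]
Step 1: x=[5.4110] v=[-0.6300]
Step 2: x=[5.0500] v=[-1.2033]
Step 3: x=[4.5495] v=[-1.6683]
Step 4: x=[3.9545] v=[-1.9832]
Step 5: x=[3.3186] v=[-2.1196]
Step 6: x=[2.6990] v=[-2.0652]
Step 7: x=[2.1515] v=[-1.8249]
Step 8: x=[1.7254] v=[-1.4204]
Step 9: x=[1.4590] v=[-0.8880]
Step 10: x=[1.3763] v=[-0.2757]
Step 11: x=[1.4847] v=[0.3614]
First v>=0 after going negative at step 11, time=3.3000

Answer: 3.3000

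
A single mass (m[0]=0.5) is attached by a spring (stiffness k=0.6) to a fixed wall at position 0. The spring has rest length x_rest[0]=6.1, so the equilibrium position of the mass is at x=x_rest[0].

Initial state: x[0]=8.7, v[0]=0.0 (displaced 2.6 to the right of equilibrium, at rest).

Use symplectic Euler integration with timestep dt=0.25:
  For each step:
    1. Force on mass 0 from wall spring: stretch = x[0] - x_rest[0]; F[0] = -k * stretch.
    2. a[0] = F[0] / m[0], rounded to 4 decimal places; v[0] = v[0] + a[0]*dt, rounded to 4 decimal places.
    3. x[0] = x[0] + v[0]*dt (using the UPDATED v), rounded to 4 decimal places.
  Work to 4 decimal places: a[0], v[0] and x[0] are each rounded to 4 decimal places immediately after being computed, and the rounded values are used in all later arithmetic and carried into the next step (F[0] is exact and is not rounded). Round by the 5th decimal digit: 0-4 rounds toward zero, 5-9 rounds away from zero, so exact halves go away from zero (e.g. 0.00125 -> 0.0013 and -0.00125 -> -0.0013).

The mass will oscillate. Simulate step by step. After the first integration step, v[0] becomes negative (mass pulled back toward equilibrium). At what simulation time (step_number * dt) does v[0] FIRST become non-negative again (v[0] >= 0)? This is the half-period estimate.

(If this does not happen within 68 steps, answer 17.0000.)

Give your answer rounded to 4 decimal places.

Answer: 3.0000

Derivation:
Step 0: x=[8.7000] v=[0.0000]
Step 1: x=[8.5050] v=[-0.7800]
Step 2: x=[8.1296] v=[-1.5015]
Step 3: x=[7.6020] v=[-2.1104]
Step 4: x=[6.9618] v=[-2.5610]
Step 5: x=[6.2569] v=[-2.8196]
Step 6: x=[5.5402] v=[-2.8667]
Step 7: x=[4.8655] v=[-2.6988]
Step 8: x=[4.2834] v=[-2.3285]
Step 9: x=[3.8375] v=[-1.7835]
Step 10: x=[3.5613] v=[-1.1048]
Step 11: x=[3.4755] v=[-0.3432]
Step 12: x=[3.5866] v=[0.4442]
First v>=0 after going negative at step 12, time=3.0000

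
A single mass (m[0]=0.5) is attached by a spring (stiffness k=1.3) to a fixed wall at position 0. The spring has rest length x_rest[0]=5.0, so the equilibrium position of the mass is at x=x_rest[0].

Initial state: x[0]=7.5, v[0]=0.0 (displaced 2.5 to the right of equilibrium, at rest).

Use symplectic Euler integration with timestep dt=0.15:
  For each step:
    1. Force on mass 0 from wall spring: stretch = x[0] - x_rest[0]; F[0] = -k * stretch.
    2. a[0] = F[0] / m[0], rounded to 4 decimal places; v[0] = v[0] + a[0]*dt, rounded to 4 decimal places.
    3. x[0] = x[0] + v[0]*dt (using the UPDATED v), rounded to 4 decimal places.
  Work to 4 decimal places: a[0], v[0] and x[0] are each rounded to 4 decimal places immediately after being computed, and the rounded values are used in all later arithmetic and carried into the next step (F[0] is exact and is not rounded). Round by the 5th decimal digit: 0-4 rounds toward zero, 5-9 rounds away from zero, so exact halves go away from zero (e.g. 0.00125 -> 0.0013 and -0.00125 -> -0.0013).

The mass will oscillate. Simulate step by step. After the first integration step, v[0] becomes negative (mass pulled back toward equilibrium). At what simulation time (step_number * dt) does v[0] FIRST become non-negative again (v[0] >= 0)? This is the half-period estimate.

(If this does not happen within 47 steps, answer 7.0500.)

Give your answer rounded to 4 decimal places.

Answer: 1.9500

Derivation:
Step 0: x=[7.5000] v=[0.0000]
Step 1: x=[7.3538] v=[-0.9750]
Step 2: x=[7.0699] v=[-1.8930]
Step 3: x=[6.6649] v=[-2.7003]
Step 4: x=[6.1625] v=[-3.3496]
Step 5: x=[5.5921] v=[-3.8030]
Step 6: x=[4.9870] v=[-4.0339]
Step 7: x=[4.3827] v=[-4.0288]
Step 8: x=[3.8145] v=[-3.7881]
Step 9: x=[3.3156] v=[-3.3258]
Step 10: x=[2.9153] v=[-2.6689]
Step 11: x=[2.6369] v=[-1.8559]
Step 12: x=[2.4968] v=[-0.9343]
Step 13: x=[2.5031] v=[0.0419]
First v>=0 after going negative at step 13, time=1.9500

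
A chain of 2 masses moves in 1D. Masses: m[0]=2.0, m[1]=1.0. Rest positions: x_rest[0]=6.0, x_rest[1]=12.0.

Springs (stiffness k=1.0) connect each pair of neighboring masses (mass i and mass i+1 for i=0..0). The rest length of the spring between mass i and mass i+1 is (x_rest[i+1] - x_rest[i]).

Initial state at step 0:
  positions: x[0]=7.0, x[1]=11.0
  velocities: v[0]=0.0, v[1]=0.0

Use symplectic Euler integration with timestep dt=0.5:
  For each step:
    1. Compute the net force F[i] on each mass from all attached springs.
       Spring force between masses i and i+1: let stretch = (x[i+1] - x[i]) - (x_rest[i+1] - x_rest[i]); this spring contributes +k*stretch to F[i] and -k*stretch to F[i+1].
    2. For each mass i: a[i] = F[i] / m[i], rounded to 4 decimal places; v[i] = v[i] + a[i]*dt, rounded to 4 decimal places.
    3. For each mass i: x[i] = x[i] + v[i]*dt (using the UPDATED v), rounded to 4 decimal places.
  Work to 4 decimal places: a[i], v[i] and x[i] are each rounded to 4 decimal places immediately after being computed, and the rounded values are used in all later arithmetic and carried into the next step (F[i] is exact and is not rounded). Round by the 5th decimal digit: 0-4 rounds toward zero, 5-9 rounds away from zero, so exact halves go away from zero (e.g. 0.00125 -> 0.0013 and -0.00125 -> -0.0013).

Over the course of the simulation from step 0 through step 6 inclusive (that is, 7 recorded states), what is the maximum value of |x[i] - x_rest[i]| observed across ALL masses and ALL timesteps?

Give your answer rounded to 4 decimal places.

Answer: 1.6790

Derivation:
Step 0: x=[7.0000 11.0000] v=[0.0000 0.0000]
Step 1: x=[6.7500 11.5000] v=[-0.5000 1.0000]
Step 2: x=[6.3438 12.3125] v=[-0.8125 1.6250]
Step 3: x=[5.9336 13.1329] v=[-0.8204 1.6407]
Step 4: x=[5.6733 13.6535] v=[-0.5206 1.0411]
Step 5: x=[5.6605 13.6790] v=[-0.0256 0.0510]
Step 6: x=[5.9001 13.1999] v=[0.4791 -0.9583]
Max displacement = 1.6790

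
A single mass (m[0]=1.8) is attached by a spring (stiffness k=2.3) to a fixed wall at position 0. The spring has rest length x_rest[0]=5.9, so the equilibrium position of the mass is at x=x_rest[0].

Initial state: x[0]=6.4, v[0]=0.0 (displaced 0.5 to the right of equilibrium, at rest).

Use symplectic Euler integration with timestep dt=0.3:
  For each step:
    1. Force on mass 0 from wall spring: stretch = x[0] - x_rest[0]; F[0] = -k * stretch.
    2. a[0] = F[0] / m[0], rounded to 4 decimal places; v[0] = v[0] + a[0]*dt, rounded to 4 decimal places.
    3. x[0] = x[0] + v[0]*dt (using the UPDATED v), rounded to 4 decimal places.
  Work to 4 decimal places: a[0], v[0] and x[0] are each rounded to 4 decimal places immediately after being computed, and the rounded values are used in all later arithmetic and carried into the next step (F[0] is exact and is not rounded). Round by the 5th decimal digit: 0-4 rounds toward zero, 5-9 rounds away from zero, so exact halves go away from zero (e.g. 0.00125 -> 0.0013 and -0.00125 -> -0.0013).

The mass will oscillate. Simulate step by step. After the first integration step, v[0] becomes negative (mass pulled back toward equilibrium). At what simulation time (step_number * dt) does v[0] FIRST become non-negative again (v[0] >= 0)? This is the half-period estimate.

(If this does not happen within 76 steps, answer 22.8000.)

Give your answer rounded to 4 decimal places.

Answer: 3.0000

Derivation:
Step 0: x=[6.4000] v=[0.0000]
Step 1: x=[6.3425] v=[-0.1917]
Step 2: x=[6.2341] v=[-0.3613]
Step 3: x=[6.0873] v=[-0.4894]
Step 4: x=[5.9189] v=[-0.5612]
Step 5: x=[5.7484] v=[-0.5685]
Step 6: x=[5.5953] v=[-0.5104]
Step 7: x=[5.4772] v=[-0.3936]
Step 8: x=[5.4078] v=[-0.2315]
Step 9: x=[5.3950] v=[-0.0428]
Step 10: x=[5.4402] v=[0.1508]
First v>=0 after going negative at step 10, time=3.0000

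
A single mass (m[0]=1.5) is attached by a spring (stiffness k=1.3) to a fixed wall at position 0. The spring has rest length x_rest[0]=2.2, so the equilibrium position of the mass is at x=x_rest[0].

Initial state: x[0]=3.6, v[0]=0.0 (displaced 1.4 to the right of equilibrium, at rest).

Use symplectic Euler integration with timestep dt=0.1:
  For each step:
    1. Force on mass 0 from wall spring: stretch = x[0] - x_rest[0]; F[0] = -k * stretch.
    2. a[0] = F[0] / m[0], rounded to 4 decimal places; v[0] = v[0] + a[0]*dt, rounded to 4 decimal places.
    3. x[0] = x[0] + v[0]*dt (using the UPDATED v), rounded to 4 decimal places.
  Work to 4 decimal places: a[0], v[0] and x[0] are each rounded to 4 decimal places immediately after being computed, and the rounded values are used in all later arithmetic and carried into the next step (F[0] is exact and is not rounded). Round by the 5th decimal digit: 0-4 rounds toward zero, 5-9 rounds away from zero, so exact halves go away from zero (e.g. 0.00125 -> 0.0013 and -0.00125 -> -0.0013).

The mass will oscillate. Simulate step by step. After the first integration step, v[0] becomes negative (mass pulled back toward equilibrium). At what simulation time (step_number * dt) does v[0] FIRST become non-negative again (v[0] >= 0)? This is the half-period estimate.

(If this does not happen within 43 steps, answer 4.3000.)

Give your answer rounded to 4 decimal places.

Answer: 3.4000

Derivation:
Step 0: x=[3.6000] v=[0.0000]
Step 1: x=[3.5879] v=[-0.1213]
Step 2: x=[3.5637] v=[-0.2416]
Step 3: x=[3.5277] v=[-0.3598]
Step 4: x=[3.4802] v=[-0.4749]
Step 5: x=[3.4216] v=[-0.5859]
Step 6: x=[3.3524] v=[-0.6918]
Step 7: x=[3.2732] v=[-0.7917]
Step 8: x=[3.1847] v=[-0.8847]
Step 9: x=[3.0877] v=[-0.9700]
Step 10: x=[2.9830] v=[-1.0469]
Step 11: x=[2.8715] v=[-1.1148]
Step 12: x=[2.7542] v=[-1.1730]
Step 13: x=[2.6321] v=[-1.2210]
Step 14: x=[2.5063] v=[-1.2585]
Step 15: x=[2.3778] v=[-1.2851]
Step 16: x=[2.2478] v=[-1.3005]
Step 17: x=[2.1173] v=[-1.3046]
Step 18: x=[1.9876] v=[-1.2974]
Step 19: x=[1.8597] v=[-1.2790]
Step 20: x=[1.7348] v=[-1.2495]
Step 21: x=[1.6139] v=[-1.2092]
Step 22: x=[1.4981] v=[-1.1584]
Step 23: x=[1.3883] v=[-1.0976]
Step 24: x=[1.2856] v=[-1.0273]
Step 25: x=[1.1908] v=[-0.9481]
Step 26: x=[1.1047] v=[-0.8606]
Step 27: x=[1.0281] v=[-0.7657]
Step 28: x=[0.9617] v=[-0.6641]
Step 29: x=[0.9060] v=[-0.5568]
Step 30: x=[0.8615] v=[-0.4447]
Step 31: x=[0.8286] v=[-0.3287]
Step 32: x=[0.8076] v=[-0.2099]
Step 33: x=[0.7987] v=[-0.0892]
Step 34: x=[0.8019] v=[0.0323]
First v>=0 after going negative at step 34, time=3.4000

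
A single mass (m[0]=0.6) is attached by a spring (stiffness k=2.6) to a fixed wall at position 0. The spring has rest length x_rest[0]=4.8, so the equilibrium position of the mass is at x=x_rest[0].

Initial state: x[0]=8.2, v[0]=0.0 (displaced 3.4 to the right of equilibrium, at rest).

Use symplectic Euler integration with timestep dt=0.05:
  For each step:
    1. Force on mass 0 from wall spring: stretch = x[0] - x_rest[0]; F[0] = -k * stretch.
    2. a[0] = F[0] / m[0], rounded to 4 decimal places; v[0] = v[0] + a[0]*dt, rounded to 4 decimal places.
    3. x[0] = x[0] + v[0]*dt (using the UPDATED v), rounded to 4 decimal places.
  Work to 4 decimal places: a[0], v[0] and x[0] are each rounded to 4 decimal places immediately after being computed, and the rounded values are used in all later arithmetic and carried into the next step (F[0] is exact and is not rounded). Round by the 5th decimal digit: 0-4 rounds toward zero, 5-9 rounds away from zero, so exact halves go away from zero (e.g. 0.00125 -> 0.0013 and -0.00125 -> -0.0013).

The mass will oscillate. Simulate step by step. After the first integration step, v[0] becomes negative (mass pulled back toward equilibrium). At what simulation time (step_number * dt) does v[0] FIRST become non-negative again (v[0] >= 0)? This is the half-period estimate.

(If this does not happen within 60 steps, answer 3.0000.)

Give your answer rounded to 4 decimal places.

Step 0: x=[8.2000] v=[0.0000]
Step 1: x=[8.1632] v=[-0.7367]
Step 2: x=[8.0899] v=[-1.4654]
Step 3: x=[7.9810] v=[-2.1782]
Step 4: x=[7.8376] v=[-2.8674]
Step 5: x=[7.6613] v=[-3.5255]
Step 6: x=[7.4540] v=[-4.1455]
Step 7: x=[7.2180] v=[-4.7205]
Step 8: x=[6.9558] v=[-5.2444]
Step 9: x=[6.6702] v=[-5.7115]
Step 10: x=[6.3644] v=[-6.1167]
Step 11: x=[6.0416] v=[-6.4557]
Step 12: x=[5.7054] v=[-6.7247]
Step 13: x=[5.3594] v=[-6.9209]
Step 14: x=[5.0073] v=[-7.0421]
Step 15: x=[4.6530] v=[-7.0870]
Step 16: x=[4.3002] v=[-7.0552]
Step 17: x=[3.9529] v=[-6.9469]
Step 18: x=[3.6147] v=[-6.7634]
Step 19: x=[3.2894] v=[-6.5066]
Step 20: x=[2.9804] v=[-6.1793]
Step 21: x=[2.6911] v=[-5.7851]
Step 22: x=[2.4247] v=[-5.3282]
Step 23: x=[2.1840] v=[-4.8136]
Step 24: x=[1.9717] v=[-4.2468]
Step 25: x=[1.7900] v=[-3.6340]
Step 26: x=[1.6409] v=[-2.9818]
Step 27: x=[1.5260] v=[-2.2973]
Step 28: x=[1.4466] v=[-1.5879]
Step 29: x=[1.4035] v=[-0.8613]
Step 30: x=[1.3972] v=[-0.1254]
Step 31: x=[1.4278] v=[0.6119]
First v>=0 after going negative at step 31, time=1.5500

Answer: 1.5500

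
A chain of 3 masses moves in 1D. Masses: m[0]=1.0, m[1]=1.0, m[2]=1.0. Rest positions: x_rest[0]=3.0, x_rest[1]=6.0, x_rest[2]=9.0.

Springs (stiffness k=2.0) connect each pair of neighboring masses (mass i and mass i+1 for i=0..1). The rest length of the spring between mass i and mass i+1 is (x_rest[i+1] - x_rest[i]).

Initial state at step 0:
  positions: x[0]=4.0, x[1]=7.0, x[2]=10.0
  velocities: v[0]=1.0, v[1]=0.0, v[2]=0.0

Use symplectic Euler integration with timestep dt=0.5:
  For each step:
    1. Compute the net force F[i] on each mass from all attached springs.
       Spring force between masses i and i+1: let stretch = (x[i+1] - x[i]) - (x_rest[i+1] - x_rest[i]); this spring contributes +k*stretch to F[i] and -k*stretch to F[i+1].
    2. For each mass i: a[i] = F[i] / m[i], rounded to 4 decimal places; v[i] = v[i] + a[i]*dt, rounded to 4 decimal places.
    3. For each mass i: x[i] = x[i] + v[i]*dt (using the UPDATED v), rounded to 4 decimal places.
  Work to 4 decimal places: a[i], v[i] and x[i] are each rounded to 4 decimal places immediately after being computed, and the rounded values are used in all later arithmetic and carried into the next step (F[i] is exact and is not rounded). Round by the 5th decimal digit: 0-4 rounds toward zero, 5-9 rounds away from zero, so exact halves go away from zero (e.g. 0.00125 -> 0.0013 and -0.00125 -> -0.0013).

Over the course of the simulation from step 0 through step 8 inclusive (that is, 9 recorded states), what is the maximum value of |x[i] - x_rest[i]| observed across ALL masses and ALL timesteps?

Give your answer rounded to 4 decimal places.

Step 0: x=[4.0000 7.0000 10.0000] v=[1.0000 0.0000 0.0000]
Step 1: x=[4.5000 7.0000 10.0000] v=[1.0000 0.0000 0.0000]
Step 2: x=[4.7500 7.2500 10.0000] v=[0.5000 0.5000 0.0000]
Step 3: x=[4.7500 7.6250 10.1250] v=[0.0000 0.7500 0.2500]
Step 4: x=[4.6875 7.8125 10.5000] v=[-0.1250 0.3750 0.7500]
Step 5: x=[4.6875 7.7813 11.0313] v=[0.0000 -0.0625 1.0625]
Step 6: x=[4.7344 7.8282 11.4376] v=[0.0938 0.0937 0.8125]
Step 7: x=[4.8282 8.1329 11.5392] v=[0.1876 0.6093 0.2031]
Step 8: x=[5.0744 8.4884 11.4376] v=[0.4923 0.7109 -0.2032]
Max displacement = 2.5392

Answer: 2.5392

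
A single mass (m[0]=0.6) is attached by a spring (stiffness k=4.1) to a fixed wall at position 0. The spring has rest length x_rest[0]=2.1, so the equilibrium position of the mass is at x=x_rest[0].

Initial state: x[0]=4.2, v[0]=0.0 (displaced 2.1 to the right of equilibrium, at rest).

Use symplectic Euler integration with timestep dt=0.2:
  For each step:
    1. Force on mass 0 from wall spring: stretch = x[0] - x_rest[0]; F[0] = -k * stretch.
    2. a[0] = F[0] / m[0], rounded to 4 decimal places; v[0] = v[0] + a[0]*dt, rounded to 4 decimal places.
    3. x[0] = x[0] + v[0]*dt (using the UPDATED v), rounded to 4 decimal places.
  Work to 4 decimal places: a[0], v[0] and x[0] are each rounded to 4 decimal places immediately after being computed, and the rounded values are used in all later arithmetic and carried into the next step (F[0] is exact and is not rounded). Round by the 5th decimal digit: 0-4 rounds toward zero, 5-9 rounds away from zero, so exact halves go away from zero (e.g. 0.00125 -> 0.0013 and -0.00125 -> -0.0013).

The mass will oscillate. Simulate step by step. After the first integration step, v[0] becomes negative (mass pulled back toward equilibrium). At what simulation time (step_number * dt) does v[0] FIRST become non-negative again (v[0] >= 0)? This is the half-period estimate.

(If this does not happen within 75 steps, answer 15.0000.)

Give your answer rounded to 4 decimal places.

Answer: 1.2000

Derivation:
Step 0: x=[4.2000] v=[0.0000]
Step 1: x=[3.6260] v=[-2.8700]
Step 2: x=[2.6349] v=[-4.9555]
Step 3: x=[1.4976] v=[-5.6865]
Step 4: x=[0.5250] v=[-4.8632]
Step 5: x=[-0.0171] v=[-2.7107]
Step 6: x=[0.0194] v=[0.1827]
First v>=0 after going negative at step 6, time=1.2000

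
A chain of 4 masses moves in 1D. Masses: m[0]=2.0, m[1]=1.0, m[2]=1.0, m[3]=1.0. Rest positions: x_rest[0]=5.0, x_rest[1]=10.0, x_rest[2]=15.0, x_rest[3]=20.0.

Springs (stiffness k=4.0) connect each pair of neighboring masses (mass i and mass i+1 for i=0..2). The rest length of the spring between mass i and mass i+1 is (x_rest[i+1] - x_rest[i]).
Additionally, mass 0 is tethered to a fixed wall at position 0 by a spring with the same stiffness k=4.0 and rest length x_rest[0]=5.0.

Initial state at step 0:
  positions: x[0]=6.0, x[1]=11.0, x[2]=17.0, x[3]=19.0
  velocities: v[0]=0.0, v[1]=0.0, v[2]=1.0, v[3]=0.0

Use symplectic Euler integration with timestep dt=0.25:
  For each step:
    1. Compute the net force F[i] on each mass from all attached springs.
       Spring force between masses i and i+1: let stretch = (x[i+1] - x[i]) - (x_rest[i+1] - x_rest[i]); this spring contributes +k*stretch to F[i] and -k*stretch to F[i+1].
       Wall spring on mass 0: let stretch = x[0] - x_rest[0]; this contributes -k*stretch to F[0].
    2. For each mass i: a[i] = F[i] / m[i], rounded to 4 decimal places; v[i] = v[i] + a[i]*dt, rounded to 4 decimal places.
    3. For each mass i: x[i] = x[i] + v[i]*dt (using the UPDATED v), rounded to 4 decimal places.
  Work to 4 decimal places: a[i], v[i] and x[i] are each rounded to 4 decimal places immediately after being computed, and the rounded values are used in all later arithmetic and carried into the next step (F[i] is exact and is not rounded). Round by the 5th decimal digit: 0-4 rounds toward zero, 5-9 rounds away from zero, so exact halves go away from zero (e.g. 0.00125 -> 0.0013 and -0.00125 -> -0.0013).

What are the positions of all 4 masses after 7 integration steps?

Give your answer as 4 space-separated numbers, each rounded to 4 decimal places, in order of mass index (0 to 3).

Step 0: x=[6.0000 11.0000 17.0000 19.0000] v=[0.0000 0.0000 1.0000 0.0000]
Step 1: x=[5.8750 11.2500 16.2500 19.7500] v=[-0.5000 1.0000 -3.0000 3.0000]
Step 2: x=[5.6875 11.4063 15.1250 20.8750] v=[-0.7500 0.6250 -4.5000 4.5000]
Step 3: x=[5.5039 11.0625 14.5078 21.8125] v=[-0.7344 -1.3751 -2.4687 3.7500]
Step 4: x=[5.3271 10.1904 14.8555 22.1738] v=[-0.7071 -3.4884 1.3907 1.4453]
Step 5: x=[5.0924 9.2688 15.8665 21.9556] v=[-0.9390 -3.6866 4.0439 -0.8730]
Step 6: x=[4.7432 8.9525 16.7503 21.4651] v=[-1.3970 -1.2653 3.5353 -1.9621]
Step 7: x=[4.3272 9.5333 16.8634 21.0459] v=[-1.6640 2.3232 0.4523 -1.6769]

Answer: 4.3272 9.5333 16.8634 21.0459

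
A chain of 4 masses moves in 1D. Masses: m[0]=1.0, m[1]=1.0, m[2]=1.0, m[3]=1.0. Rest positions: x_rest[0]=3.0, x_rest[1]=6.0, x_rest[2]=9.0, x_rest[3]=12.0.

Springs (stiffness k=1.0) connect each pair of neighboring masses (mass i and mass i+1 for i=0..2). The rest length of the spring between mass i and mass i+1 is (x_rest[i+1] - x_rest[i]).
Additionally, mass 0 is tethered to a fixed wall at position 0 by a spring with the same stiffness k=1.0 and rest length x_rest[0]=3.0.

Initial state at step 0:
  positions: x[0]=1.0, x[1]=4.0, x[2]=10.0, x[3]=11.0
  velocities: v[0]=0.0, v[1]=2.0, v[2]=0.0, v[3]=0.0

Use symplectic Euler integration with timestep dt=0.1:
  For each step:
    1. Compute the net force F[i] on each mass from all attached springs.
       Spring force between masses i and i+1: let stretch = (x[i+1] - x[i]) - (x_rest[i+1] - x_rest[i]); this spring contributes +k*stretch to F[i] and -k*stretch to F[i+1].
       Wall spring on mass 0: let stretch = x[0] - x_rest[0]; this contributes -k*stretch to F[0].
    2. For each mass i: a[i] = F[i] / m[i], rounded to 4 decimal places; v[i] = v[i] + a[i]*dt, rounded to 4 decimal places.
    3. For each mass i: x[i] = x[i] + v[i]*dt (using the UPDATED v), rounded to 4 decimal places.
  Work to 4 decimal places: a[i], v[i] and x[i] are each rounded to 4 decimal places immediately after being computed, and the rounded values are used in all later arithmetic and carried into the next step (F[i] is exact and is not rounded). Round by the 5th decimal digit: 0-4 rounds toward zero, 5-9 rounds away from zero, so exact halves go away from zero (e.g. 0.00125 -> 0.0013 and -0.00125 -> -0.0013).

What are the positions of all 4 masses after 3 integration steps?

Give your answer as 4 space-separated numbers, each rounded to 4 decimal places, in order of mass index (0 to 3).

Step 0: x=[1.0000 4.0000 10.0000 11.0000] v=[0.0000 2.0000 0.0000 0.0000]
Step 1: x=[1.0200 4.2300 9.9500 11.0200] v=[0.2000 2.3000 -0.5000 0.2000]
Step 2: x=[1.0619 4.4851 9.8535 11.0593] v=[0.4190 2.5510 -0.9650 0.3930]
Step 3: x=[1.1274 4.7597 9.7154 11.1165] v=[0.6551 2.7455 -1.3813 0.5724]

Answer: 1.1274 4.7597 9.7154 11.1165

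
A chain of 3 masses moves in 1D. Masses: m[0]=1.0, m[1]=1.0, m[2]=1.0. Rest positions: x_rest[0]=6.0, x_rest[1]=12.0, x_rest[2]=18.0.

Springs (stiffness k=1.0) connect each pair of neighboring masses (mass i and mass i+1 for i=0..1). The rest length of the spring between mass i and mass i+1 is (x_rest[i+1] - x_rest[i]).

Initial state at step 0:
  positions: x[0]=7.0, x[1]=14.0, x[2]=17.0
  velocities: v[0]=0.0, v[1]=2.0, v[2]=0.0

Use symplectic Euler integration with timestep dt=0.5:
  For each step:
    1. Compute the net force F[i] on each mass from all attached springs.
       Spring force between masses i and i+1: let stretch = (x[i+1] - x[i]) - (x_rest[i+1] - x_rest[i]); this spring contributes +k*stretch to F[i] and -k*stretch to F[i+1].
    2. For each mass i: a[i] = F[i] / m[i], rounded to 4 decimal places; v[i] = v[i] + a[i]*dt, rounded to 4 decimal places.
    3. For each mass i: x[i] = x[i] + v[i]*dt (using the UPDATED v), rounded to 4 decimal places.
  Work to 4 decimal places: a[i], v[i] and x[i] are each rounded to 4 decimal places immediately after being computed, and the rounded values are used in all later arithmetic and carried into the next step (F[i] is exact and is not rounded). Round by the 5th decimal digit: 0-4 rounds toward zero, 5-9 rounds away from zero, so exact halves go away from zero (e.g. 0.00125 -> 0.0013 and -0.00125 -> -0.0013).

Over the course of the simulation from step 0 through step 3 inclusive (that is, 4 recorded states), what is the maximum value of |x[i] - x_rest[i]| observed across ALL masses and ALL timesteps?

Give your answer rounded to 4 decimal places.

Step 0: x=[7.0000 14.0000 17.0000] v=[0.0000 2.0000 0.0000]
Step 1: x=[7.2500 14.0000 17.7500] v=[0.5000 0.0000 1.5000]
Step 2: x=[7.6875 13.2500 19.0625] v=[0.8750 -1.5000 2.6250]
Step 3: x=[8.0157 12.5625 20.4219] v=[0.6563 -1.3750 2.7188]
Max displacement = 2.4219

Answer: 2.4219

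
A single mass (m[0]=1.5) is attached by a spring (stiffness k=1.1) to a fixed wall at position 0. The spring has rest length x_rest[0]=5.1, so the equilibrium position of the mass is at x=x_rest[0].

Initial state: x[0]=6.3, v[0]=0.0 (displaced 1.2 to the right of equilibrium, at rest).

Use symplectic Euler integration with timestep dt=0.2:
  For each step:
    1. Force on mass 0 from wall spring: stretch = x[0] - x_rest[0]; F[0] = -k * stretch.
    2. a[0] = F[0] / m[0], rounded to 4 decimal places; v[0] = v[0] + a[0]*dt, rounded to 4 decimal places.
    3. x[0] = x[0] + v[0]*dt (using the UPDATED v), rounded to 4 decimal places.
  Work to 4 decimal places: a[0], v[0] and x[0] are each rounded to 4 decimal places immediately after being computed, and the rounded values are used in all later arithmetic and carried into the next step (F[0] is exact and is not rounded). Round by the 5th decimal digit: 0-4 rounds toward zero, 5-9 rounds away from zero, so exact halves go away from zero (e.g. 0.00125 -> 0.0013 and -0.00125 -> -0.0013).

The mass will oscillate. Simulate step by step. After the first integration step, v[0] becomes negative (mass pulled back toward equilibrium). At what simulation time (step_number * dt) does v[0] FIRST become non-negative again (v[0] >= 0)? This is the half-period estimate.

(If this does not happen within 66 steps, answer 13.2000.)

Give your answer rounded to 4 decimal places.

Step 0: x=[6.3000] v=[0.0000]
Step 1: x=[6.2648] v=[-0.1760]
Step 2: x=[6.1954] v=[-0.3468]
Step 3: x=[6.0939] v=[-0.5075]
Step 4: x=[5.9632] v=[-0.6533]
Step 5: x=[5.8072] v=[-0.7799]
Step 6: x=[5.6305] v=[-0.8836]
Step 7: x=[5.4382] v=[-0.9614]
Step 8: x=[5.2360] v=[-1.0110]
Step 9: x=[5.0298] v=[-1.0309]
Step 10: x=[4.8257] v=[-1.0206]
Step 11: x=[4.6296] v=[-0.9804]
Step 12: x=[4.4473] v=[-0.9114]
Step 13: x=[4.2842] v=[-0.8157]
Step 14: x=[4.1450] v=[-0.6960]
Step 15: x=[4.0338] v=[-0.5559]
Step 16: x=[3.9539] v=[-0.3995]
Step 17: x=[3.9076] v=[-0.2314]
Step 18: x=[3.8963] v=[-0.0565]
Step 19: x=[3.9203] v=[0.1200]
First v>=0 after going negative at step 19, time=3.8000

Answer: 3.8000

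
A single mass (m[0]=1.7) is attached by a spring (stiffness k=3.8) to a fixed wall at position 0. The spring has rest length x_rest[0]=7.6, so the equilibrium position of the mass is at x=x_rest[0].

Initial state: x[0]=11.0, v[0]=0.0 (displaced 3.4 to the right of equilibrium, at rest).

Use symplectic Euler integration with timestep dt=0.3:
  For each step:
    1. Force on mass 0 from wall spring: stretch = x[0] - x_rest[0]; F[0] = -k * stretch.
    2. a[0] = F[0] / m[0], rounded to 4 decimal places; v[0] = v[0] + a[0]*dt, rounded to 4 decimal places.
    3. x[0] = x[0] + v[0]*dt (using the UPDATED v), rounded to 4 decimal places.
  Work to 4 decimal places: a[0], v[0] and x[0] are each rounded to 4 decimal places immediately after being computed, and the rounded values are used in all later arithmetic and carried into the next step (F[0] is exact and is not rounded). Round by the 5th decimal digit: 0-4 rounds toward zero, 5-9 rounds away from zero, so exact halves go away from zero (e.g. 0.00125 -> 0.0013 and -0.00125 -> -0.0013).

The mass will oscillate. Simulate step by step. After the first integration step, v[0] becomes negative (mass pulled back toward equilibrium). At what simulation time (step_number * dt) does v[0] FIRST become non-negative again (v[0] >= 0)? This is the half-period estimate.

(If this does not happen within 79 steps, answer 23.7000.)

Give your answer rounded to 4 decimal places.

Step 0: x=[11.0000] v=[0.0000]
Step 1: x=[10.3160] v=[-2.2800]
Step 2: x=[9.0856] v=[-4.1013]
Step 3: x=[7.5564] v=[-5.0975]
Step 4: x=[6.0359] v=[-5.0683]
Step 5: x=[4.8301] v=[-4.0194]
Step 6: x=[4.1815] v=[-2.1620]
Step 7: x=[4.2206] v=[0.1304]
First v>=0 after going negative at step 7, time=2.1000

Answer: 2.1000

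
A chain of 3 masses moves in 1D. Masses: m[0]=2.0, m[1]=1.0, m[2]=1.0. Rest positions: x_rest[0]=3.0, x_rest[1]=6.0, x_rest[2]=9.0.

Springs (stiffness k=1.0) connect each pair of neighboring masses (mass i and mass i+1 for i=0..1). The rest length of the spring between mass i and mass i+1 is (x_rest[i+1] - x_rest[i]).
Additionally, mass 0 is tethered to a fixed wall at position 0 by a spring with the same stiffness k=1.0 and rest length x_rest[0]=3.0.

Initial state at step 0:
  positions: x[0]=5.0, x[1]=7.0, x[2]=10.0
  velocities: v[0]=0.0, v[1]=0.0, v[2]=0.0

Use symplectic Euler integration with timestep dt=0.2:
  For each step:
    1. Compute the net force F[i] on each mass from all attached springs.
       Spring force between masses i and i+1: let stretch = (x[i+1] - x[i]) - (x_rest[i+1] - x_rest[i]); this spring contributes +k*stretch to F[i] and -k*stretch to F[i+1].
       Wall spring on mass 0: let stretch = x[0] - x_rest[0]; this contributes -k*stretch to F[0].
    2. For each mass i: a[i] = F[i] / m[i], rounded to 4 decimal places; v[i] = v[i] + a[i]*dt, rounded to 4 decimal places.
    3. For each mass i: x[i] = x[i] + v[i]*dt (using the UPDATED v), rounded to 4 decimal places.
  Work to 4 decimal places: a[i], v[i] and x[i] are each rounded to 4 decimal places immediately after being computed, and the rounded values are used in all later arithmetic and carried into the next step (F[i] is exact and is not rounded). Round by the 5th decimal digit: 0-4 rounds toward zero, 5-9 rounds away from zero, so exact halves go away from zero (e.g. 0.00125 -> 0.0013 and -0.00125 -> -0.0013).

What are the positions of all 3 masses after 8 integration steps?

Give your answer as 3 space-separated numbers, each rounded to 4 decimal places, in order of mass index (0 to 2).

Answer: 3.4115 7.5261 10.2202

Derivation:
Step 0: x=[5.0000 7.0000 10.0000] v=[0.0000 0.0000 0.0000]
Step 1: x=[4.9400 7.0400 10.0000] v=[-0.3000 0.2000 0.0000]
Step 2: x=[4.8232 7.1144 10.0016] v=[-0.5840 0.3720 0.0080]
Step 3: x=[4.6558 7.2126 10.0077] v=[-0.8372 0.4912 0.0306]
Step 4: x=[4.4464 7.3204 10.0220] v=[-1.0471 0.5389 0.0716]
Step 5: x=[4.2055 7.4213 10.0483] v=[-1.2043 0.5044 0.1313]
Step 6: x=[3.9448 7.4986 10.0895] v=[-1.3033 0.3866 0.2059]
Step 7: x=[3.6763 7.5374 10.1470] v=[-1.3424 0.1940 0.2877]
Step 8: x=[3.4115 7.5261 10.2202] v=[-1.3239 -0.0563 0.3658]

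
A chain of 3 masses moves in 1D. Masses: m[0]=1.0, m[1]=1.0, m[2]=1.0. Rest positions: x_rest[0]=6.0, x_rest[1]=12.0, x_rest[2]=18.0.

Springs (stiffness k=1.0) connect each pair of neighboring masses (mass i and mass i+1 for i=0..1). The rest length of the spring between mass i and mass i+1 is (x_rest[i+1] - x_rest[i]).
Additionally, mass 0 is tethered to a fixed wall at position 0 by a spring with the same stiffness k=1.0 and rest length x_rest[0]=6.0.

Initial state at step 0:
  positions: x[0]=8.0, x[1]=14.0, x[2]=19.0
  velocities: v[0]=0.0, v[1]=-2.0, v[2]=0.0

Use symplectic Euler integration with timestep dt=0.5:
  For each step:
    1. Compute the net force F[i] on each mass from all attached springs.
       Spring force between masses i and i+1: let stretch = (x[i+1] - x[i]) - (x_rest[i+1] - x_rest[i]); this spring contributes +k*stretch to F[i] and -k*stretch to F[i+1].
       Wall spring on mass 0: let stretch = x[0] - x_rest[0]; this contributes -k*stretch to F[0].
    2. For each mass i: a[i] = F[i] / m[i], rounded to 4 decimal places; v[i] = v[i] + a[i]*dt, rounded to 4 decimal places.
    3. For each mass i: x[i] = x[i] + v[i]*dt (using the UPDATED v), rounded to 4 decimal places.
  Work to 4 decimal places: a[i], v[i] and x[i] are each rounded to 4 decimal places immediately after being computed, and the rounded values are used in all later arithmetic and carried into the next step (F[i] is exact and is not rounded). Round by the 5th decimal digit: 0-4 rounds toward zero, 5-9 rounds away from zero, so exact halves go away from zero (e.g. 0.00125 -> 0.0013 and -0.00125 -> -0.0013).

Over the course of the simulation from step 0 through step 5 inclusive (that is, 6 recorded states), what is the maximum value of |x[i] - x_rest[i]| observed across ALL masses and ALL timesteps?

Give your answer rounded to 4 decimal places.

Answer: 2.1426

Derivation:
Step 0: x=[8.0000 14.0000 19.0000] v=[0.0000 -2.0000 0.0000]
Step 1: x=[7.5000 12.7500 19.2500] v=[-1.0000 -2.5000 0.5000]
Step 2: x=[6.4375 11.8125 19.3750] v=[-2.1250 -1.8750 0.2500]
Step 3: x=[5.1094 11.4219 19.1094] v=[-2.6563 -0.7813 -0.5313]
Step 4: x=[4.0820 11.3750 18.4219] v=[-2.0548 -0.0938 -1.3751]
Step 5: x=[3.8574 11.2666 17.4726] v=[-0.4493 -0.2169 -1.8986]
Max displacement = 2.1426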